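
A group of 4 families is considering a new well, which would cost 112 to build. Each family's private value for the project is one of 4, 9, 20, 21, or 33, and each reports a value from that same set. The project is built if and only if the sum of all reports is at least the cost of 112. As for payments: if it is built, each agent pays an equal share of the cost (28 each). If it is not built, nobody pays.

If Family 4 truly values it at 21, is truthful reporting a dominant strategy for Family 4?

Consider the case where Family 1 reports 33, Family 2 reports 33 and Family 3 reports 33.
Truthful report 21: project built, pays 28, utility 21 - 28 = -7.
Report 4 instead: project not built, utility 0.
Since 0 > -7, reporting 4 is strictly better here, so truthful reporting is not dominant.

No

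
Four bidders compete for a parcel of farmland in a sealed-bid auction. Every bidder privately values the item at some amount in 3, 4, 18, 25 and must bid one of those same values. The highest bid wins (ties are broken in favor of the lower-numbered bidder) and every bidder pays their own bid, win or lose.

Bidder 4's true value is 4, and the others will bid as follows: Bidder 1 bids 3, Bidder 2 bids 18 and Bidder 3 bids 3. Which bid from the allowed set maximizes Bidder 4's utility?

3

Bid 3: loses but pays 3, utility -3.
Bid 4: loses but pays 4, utility -4.
Bid 18: loses but pays 18, utility -18.
Bid 25: wins, pays 25, utility 4 - 25 = -21.
The best choice is 3 with utility -3.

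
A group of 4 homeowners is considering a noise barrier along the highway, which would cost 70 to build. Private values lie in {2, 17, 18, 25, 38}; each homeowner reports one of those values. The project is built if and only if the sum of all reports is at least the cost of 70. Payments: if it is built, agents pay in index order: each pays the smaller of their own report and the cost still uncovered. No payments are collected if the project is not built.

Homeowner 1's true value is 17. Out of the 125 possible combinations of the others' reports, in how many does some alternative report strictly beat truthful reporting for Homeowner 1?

Others report (2, 38, 38): truth gives 0; report 2 gives 15 > 0. Violating.
Others report (17, 17, 38): truth gives 0; report 2 gives 15 > 0. Violating.
Others report (17, 18, 38): truth gives 0; report 2 gives 15 > 0. Violating.
Others report (17, 25, 38): truth gives 0; report 2 gives 15 > 0. Violating.
Others report (2, 2, 2): truth gives 0; no alternative beats it.
Others report (2, 2, 17): truth gives 0; no alternative beats it.
(Checking all 125 profiles: 44 have a profitable deviation, 81 do not.)

44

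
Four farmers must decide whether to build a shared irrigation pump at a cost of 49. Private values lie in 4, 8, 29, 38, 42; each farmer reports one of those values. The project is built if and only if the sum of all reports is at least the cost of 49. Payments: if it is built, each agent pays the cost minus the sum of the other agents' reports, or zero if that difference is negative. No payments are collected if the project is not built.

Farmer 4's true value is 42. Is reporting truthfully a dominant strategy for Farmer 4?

Check each profile of the others' reports and compare truth against every alternative report.
Others report (4, 4, 42): truth gives 42, best alternative gives 42.
Others report (4, 8, 38): truth gives 42, best alternative gives 42.
Others report (4, 8, 42): truth gives 42, best alternative gives 42.
Others report (4, 29, 29): truth gives 42, best alternative gives 42.
Others report (4, 29, 38): truth gives 42, best alternative gives 42.
Others report (4, 29, 42): truth gives 42, best alternative gives 42.
(Remaining 119 profiles checked similarly; truth is weakly best in each.)
In every case the truthful report is at least as good as any alternative, so it is a dominant strategy.

Yes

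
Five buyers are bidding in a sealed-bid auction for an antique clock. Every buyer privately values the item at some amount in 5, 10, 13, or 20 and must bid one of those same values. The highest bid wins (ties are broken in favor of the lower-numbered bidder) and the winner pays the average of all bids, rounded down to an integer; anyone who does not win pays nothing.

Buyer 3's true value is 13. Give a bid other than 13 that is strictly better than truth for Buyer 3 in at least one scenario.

20

Suppose Buyer 1 bids 5, Buyer 2 bids 5, Buyer 4 bids 5 and Buyer 5 bids 20.
Bid 13: loses, pays 0, utility 0.
Bid 20: wins, pays 11, utility 13 - 11 = 2.
So bidding 20 beats truth here (2 > 0).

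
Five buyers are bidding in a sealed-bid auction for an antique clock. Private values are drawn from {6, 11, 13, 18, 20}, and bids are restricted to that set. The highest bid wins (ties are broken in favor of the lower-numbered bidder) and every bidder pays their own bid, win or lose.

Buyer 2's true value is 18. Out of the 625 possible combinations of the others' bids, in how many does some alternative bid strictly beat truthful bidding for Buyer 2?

487

Others bid (6, 6, 6, 6): truth gives 0; bid 11 gives 7 > 0. Violating.
Others bid (6, 6, 6, 11): truth gives 0; bid 11 gives 7 > 0. Violating.
Others bid (6, 6, 6, 13): truth gives 0; bid 13 gives 5 > 0. Violating.
Others bid (6, 6, 6, 20): truth gives -18; bid 20 gives -2 > -18. Violating.
Others bid (6, 6, 6, 18): truth gives 0; no alternative beats it.
Others bid (6, 6, 11, 18): truth gives 0; no alternative beats it.
(Checking all 625 profiles: 487 have a profitable deviation, 138 do not.)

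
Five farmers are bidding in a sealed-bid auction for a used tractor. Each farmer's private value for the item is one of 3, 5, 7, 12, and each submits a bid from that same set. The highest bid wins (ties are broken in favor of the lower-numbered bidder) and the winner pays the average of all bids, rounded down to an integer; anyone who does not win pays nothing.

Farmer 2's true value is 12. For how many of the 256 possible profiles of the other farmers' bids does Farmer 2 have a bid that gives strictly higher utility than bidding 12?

54

Others bid (3, 3, 3, 3): truth gives 8; bid 5 gives 9 > 8. Violating.
Others bid (3, 3, 3, 5): truth gives 7; bid 5 gives 9 > 7. Violating.
Others bid (3, 3, 3, 7): truth gives 7; bid 7 gives 8 > 7. Violating.
Others bid (3, 3, 5, 3): truth gives 7; bid 5 gives 9 > 7. Violating.
Others bid (3, 3, 3, 12): truth gives 6; no alternative beats it.
Others bid (3, 3, 5, 12): truth gives 5; no alternative beats it.
(Checking all 256 profiles: 54 have a profitable deviation, 202 do not.)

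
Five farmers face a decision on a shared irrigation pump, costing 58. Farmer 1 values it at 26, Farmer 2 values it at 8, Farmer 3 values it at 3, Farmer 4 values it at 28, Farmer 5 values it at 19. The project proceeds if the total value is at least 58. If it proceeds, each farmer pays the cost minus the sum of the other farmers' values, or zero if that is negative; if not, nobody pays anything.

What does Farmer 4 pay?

2

Total value 84 ≥ cost 58, so the project is built.
The other farmers' values sum to 56.
Cost minus that sum is 58 - 56 = 2.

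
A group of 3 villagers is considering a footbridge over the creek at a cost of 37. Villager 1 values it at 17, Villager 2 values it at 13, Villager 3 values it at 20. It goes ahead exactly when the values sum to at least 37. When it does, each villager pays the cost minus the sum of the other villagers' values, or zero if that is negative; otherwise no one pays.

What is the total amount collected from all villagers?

Total value 50 ≥ cost 37, so it is built.
Villager 1: others sum to 33; max(0, 37 - 33) = 4.
Villager 2: others sum to 37; max(0, 37 - 37) = 0.
Villager 3: others sum to 30; max(0, 37 - 30) = 7.
Total collected = 4 + 0 + 7 = 11.

11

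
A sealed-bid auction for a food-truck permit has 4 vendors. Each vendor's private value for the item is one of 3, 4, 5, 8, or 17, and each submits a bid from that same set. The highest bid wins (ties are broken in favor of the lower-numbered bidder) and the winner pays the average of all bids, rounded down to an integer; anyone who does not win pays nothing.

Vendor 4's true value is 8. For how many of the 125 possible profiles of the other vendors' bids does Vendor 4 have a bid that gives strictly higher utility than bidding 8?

8

Others bid (3, 3, 3): truth gives 4; bid 4 gives 5 > 4. Violating.
Others bid (3, 3, 4): truth gives 4; bid 5 gives 5 > 4. Violating.
Others bid (3, 3, 8): truth gives 0; bid 17 gives 1 > 0. Violating.
Others bid (3, 4, 3): truth gives 4; bid 5 gives 5 > 4. Violating.
Others bid (3, 3, 5): truth gives 4; no alternative beats it.
Others bid (3, 3, 17): truth gives 0; no alternative beats it.
(Checking all 125 profiles: 8 have a profitable deviation, 117 do not.)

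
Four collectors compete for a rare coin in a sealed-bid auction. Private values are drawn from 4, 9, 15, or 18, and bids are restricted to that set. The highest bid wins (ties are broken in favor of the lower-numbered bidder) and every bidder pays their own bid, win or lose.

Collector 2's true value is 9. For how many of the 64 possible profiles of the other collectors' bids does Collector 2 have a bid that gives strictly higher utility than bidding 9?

60

Others bid (4, 4, 15): truth gives -9; bid 4 gives -4 > -9. Violating.
Others bid (4, 4, 18): truth gives -9; bid 4 gives -4 > -9. Violating.
Others bid (4, 9, 15): truth gives -9; bid 4 gives -4 > -9. Violating.
Others bid (4, 9, 18): truth gives -9; bid 4 gives -4 > -9. Violating.
Others bid (4, 4, 4): truth gives 0; no alternative beats it.
Others bid (4, 4, 9): truth gives 0; no alternative beats it.
(Checking all 64 profiles: 60 have a profitable deviation, 4 do not.)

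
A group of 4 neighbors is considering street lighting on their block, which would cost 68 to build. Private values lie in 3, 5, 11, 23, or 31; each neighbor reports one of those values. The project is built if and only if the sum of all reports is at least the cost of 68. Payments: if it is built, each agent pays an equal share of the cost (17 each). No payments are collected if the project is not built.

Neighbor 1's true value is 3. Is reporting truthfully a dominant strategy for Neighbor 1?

Yes

Check each profile of the others' reports and compare truth against every alternative report.
Others report (3, 31, 31): truth gives -14, best alternative gives -14.
Others report (5, 31, 31): truth gives -14, best alternative gives -14.
Others report (11, 23, 31): truth gives -14, best alternative gives -14.
Others report (11, 31, 23): truth gives -14, best alternative gives -14.
Others report (11, 31, 31): truth gives -14, best alternative gives -14.
Others report (23, 11, 31): truth gives -14, best alternative gives -14.
(Remaining 119 profiles checked similarly; truth is weakly best in each.)
In every case the truthful report is at least as good as any alternative, so it is a dominant strategy.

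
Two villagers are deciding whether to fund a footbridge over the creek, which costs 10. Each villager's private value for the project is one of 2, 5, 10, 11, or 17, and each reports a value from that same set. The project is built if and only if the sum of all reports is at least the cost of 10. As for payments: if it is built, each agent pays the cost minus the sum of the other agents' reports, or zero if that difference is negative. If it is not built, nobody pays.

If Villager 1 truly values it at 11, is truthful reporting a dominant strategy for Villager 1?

Yes

Check each profile of the others' reports and compare truth against every alternative report.
Others report (10): truth gives 11, best alternative gives 11.
Others report (11): truth gives 11, best alternative gives 11.
Others report (17): truth gives 11, best alternative gives 11.
Others report (5): truth gives 6, best alternative gives 6.
Others report (2): truth gives 3, best alternative gives 3.
In every case the truthful report is at least as good as any alternative, so it is a dominant strategy.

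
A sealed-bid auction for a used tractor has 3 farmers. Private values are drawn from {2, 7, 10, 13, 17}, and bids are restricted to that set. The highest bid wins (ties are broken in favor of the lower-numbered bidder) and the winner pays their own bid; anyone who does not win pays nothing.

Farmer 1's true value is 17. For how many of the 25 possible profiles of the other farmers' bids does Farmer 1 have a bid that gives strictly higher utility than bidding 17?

Others bid (2, 2): truth gives 0; bid 2 gives 15 > 0. Violating.
Others bid (2, 7): truth gives 0; bid 7 gives 10 > 0. Violating.
Others bid (2, 10): truth gives 0; bid 10 gives 7 > 0. Violating.
Others bid (2, 13): truth gives 0; bid 13 gives 4 > 0. Violating.
Others bid (2, 17): truth gives 0; no alternative beats it.
Others bid (7, 17): truth gives 0; no alternative beats it.
(Checking all 25 profiles: 16 have a profitable deviation, 9 do not.)

16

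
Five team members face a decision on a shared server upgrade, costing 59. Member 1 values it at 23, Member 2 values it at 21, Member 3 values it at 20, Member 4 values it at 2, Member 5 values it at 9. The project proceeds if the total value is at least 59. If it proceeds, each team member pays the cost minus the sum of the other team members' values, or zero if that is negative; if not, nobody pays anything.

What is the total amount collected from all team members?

16

Total value 75 ≥ cost 59, so it is built.
Member 1: others sum to 52; max(0, 59 - 52) = 7.
Member 2: others sum to 54; max(0, 59 - 54) = 5.
Member 3: others sum to 55; max(0, 59 - 55) = 4.
Member 4: others sum to 73; max(0, 59 - 73) = 0.
Member 5: others sum to 66; max(0, 59 - 66) = 0.
Total collected = 7 + 5 + 4 + 0 + 0 = 16.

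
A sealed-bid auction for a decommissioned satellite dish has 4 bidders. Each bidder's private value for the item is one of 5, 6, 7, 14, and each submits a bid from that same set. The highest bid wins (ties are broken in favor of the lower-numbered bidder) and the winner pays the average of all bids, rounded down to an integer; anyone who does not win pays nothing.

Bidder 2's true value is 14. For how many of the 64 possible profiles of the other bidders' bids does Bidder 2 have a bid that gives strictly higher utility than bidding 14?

Others bid (5, 5, 5): truth gives 7; bid 6 gives 9 > 7. Violating.
Others bid (5, 5, 6): truth gives 7; bid 6 gives 9 > 7. Violating.
Others bid (5, 5, 7): truth gives 7; bid 7 gives 8 > 7. Violating.
Others bid (5, 6, 5): truth gives 7; bid 6 gives 9 > 7. Violating.
Others bid (5, 5, 14): truth gives 5; no alternative beats it.
Others bid (5, 6, 14): truth gives 5; no alternative beats it.
(Checking all 64 profiles: 18 have a profitable deviation, 46 do not.)

18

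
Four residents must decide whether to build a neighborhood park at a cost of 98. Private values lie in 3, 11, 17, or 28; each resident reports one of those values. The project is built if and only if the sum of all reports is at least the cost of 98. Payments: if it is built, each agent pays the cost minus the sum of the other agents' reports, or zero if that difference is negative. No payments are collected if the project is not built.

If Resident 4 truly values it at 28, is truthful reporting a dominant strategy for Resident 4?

Yes

Check each profile of the others' reports and compare truth against every alternative report.
Others report (17, 28, 28): truth gives 3, best alternative gives 0.
Others report (28, 17, 28): truth gives 3, best alternative gives 0.
Others report (28, 28, 17): truth gives 3, best alternative gives 0.
Others report (28, 28, 28): truth gives 14, best alternative gives 14.
Others report (3, 3, 3): truth gives 0, best alternative gives 0.
Others report (3, 3, 11): truth gives 0, best alternative gives 0.
(Remaining 58 profiles checked similarly; truth is weakly best in each.)
In every case the truthful report is at least as good as any alternative, so it is a dominant strategy.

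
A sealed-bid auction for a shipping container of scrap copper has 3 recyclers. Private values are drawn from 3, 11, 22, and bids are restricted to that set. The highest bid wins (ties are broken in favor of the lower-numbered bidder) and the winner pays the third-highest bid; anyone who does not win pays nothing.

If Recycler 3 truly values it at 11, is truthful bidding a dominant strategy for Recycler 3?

No

Consider the case where Recycler 1 bids 3 and Recycler 2 bids 11.
Truthful bid 11: loses, pays 0, utility 0.
Bid 22 instead: wins, pays 3, utility 11 - 3 = 8.
Since 8 > 0, bidding 22 is strictly better here, so truthful bidding is not dominant.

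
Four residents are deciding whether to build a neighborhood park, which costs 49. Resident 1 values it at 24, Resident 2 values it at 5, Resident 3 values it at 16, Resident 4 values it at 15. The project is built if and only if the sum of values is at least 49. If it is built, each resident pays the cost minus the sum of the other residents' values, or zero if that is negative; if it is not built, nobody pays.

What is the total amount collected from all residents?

Total value 60 ≥ cost 49, so it is built.
Resident 1: others sum to 36; max(0, 49 - 36) = 13.
Resident 2: others sum to 55; max(0, 49 - 55) = 0.
Resident 3: others sum to 44; max(0, 49 - 44) = 5.
Resident 4: others sum to 45; max(0, 49 - 45) = 4.
Total collected = 13 + 0 + 5 + 4 = 22.

22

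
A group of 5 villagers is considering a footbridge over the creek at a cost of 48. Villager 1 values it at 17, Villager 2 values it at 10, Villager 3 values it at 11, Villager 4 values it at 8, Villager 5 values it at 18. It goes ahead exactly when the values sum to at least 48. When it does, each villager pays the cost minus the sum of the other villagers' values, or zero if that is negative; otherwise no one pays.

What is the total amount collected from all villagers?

Total value 64 ≥ cost 48, so it is built.
Villager 1: others sum to 47; max(0, 48 - 47) = 1.
Villager 2: others sum to 54; max(0, 48 - 54) = 0.
Villager 3: others sum to 53; max(0, 48 - 53) = 0.
Villager 4: others sum to 56; max(0, 48 - 56) = 0.
Villager 5: others sum to 46; max(0, 48 - 46) = 2.
Total collected = 1 + 0 + 0 + 0 + 2 = 3.

3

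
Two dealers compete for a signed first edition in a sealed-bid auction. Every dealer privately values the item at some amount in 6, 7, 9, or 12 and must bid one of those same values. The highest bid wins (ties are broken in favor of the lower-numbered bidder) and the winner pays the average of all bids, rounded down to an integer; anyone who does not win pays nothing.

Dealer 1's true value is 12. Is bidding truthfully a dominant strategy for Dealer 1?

No

Consider the case where Dealer 2 bids 6.
Truthful bid 12: wins, pays 9, utility 12 - 9 = 3.
Bid 6 instead: wins, pays 6, utility 12 - 6 = 6.
Since 6 > 3, bidding 6 is strictly better here, so truthful bidding is not dominant.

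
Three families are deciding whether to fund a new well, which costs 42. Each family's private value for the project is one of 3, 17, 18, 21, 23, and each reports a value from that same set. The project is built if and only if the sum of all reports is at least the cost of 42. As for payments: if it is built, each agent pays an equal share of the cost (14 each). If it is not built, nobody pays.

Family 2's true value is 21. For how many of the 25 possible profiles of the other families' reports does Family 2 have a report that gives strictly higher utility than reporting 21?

2

Others report (3, 17): truth gives 0; report 23 gives 7 > 0. Violating.
Others report (17, 3): truth gives 0; report 23 gives 7 > 0. Violating.
Others report (3, 3): truth gives 0; no alternative beats it.
Others report (3, 18): truth gives 7; no alternative beats it.
(Checking all 25 profiles: 2 have a profitable deviation, 23 do not.)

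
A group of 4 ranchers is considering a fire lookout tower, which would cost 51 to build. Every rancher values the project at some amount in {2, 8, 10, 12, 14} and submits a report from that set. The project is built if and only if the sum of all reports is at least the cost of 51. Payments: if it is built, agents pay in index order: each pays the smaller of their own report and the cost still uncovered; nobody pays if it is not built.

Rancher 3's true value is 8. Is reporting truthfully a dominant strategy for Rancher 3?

Check each profile of the others' reports and compare truth against every alternative report.
Others report (2, 2, 2): truth gives 0, best alternative gives 0.
Others report (2, 2, 8): truth gives 0, best alternative gives 0.
Others report (2, 2, 10): truth gives 0, best alternative gives 0.
Others report (2, 2, 12): truth gives 0, best alternative gives 0.
Others report (2, 2, 14): truth gives 0, best alternative gives 0.
Others report (2, 8, 2): truth gives 0, best alternative gives 0.
(Remaining 119 profiles checked similarly; truth is weakly best in each.)
In every case the truthful report is at least as good as any alternative, so it is a dominant strategy.

Yes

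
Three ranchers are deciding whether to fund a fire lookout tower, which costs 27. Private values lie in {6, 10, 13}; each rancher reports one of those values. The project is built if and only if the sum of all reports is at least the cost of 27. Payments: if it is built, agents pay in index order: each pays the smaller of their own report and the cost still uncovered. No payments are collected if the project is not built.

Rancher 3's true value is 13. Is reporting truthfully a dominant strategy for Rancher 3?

Check each profile of the others' reports and compare truth against every alternative report.
Others report (6, 10): truth gives 2, best alternative gives 0.
Others report (10, 6): truth gives 2, best alternative gives 0.
Others report (13, 13): truth gives 12, best alternative gives 12.
Others report (10, 13): truth gives 9, best alternative gives 9.
Others report (13, 10): truth gives 9, best alternative gives 9.
Others report (10, 10): truth gives 6, best alternative gives 6.
(Remaining 3 profiles checked similarly; truth is weakly best in each.)
In every case the truthful report is at least as good as any alternative, so it is a dominant strategy.

Yes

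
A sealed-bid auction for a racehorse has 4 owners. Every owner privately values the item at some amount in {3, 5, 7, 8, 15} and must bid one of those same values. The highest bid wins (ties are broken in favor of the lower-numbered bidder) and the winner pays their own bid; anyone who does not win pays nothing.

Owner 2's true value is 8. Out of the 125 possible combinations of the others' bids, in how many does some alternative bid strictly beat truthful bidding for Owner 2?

18

Others bid (3, 3, 3): truth gives 0; bid 5 gives 3 > 0. Violating.
Others bid (3, 3, 5): truth gives 0; bid 5 gives 3 > 0. Violating.
Others bid (3, 3, 7): truth gives 0; bid 7 gives 1 > 0. Violating.
Others bid (3, 5, 3): truth gives 0; bid 5 gives 3 > 0. Violating.
Others bid (3, 3, 8): truth gives 0; no alternative beats it.
Others bid (3, 3, 15): truth gives 0; no alternative beats it.
(Checking all 125 profiles: 18 have a profitable deviation, 107 do not.)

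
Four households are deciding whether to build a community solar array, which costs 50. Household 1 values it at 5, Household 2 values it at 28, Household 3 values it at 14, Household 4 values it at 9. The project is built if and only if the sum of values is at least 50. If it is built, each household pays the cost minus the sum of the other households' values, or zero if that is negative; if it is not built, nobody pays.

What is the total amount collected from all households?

33

Total value 56 ≥ cost 50, so it is built.
Household 1: others sum to 51; max(0, 50 - 51) = 0.
Household 2: others sum to 28; max(0, 50 - 28) = 22.
Household 3: others sum to 42; max(0, 50 - 42) = 8.
Household 4: others sum to 47; max(0, 50 - 47) = 3.
Total collected = 0 + 22 + 8 + 3 = 33.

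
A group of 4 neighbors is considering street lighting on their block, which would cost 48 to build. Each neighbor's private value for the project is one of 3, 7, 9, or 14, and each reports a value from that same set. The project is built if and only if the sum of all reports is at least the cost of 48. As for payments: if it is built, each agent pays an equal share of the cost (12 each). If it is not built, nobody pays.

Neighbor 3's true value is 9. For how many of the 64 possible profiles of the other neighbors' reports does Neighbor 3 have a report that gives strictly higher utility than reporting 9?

1

Others report (14, 14, 14): truth gives -3; report 3 gives 0 > -3. Violating.
Others report (3, 3, 3): truth gives 0; no alternative beats it.
Others report (3, 3, 7): truth gives 0; no alternative beats it.
(Checking all 64 profiles: 1 has a profitable deviation, 63 do not.)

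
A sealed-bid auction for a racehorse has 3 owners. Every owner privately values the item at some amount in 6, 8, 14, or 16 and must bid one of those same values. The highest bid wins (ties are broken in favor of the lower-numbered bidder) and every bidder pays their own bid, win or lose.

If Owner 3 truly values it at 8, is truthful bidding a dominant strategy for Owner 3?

Consider the case where Owner 1 bids 6 and Owner 2 bids 8.
Truthful bid 8: loses but pays 8, utility -8.
Bid 6 instead: loses but pays 6, utility -6.
Since -6 > -8, bidding 6 is strictly better here, so truthful bidding is not dominant.

No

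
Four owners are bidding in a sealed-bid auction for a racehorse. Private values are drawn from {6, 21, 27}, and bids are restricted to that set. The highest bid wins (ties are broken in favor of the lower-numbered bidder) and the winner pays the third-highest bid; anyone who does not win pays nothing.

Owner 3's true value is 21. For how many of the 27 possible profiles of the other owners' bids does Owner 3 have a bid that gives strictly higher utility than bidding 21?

Others bid (6, 6, 27): truth gives 0; bid 27 gives 15 > 0. Violating.
Others bid (6, 21, 6): truth gives 0; bid 27 gives 15 > 0. Violating.
Others bid (21, 6, 6): truth gives 0; bid 27 gives 15 > 0. Violating.
Others bid (6, 6, 6): truth gives 15; no alternative beats it.
Others bid (6, 6, 21): truth gives 15; no alternative beats it.
(Checking all 27 profiles: 3 have a profitable deviation, 24 do not.)

3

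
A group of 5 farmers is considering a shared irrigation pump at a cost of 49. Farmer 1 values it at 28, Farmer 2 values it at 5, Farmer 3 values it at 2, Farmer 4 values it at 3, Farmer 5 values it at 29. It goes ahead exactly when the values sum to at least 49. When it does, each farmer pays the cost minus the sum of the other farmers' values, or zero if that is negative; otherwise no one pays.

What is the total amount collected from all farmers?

Total value 67 ≥ cost 49, so it is built.
Farmer 1: others sum to 39; max(0, 49 - 39) = 10.
Farmer 2: others sum to 62; max(0, 49 - 62) = 0.
Farmer 3: others sum to 65; max(0, 49 - 65) = 0.
Farmer 4: others sum to 64; max(0, 49 - 64) = 0.
Farmer 5: others sum to 38; max(0, 49 - 38) = 11.
Total collected = 10 + 0 + 0 + 0 + 11 = 21.

21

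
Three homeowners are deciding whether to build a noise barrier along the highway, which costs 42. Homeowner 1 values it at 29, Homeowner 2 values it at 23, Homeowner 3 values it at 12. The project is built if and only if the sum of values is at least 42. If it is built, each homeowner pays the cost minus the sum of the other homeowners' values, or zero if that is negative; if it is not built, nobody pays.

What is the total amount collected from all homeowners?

8

Total value 64 ≥ cost 42, so it is built.
Homeowner 1: others sum to 35; max(0, 42 - 35) = 7.
Homeowner 2: others sum to 41; max(0, 42 - 41) = 1.
Homeowner 3: others sum to 52; max(0, 42 - 52) = 0.
Total collected = 7 + 1 + 0 = 8.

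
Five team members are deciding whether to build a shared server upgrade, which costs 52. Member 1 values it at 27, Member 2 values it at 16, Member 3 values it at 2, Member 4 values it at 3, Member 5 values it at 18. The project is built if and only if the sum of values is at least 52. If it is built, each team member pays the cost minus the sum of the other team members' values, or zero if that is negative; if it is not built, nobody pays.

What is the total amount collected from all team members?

19

Total value 66 ≥ cost 52, so it is built.
Member 1: others sum to 39; max(0, 52 - 39) = 13.
Member 2: others sum to 50; max(0, 52 - 50) = 2.
Member 3: others sum to 64; max(0, 52 - 64) = 0.
Member 4: others sum to 63; max(0, 52 - 63) = 0.
Member 5: others sum to 48; max(0, 52 - 48) = 4.
Total collected = 13 + 2 + 0 + 0 + 4 = 19.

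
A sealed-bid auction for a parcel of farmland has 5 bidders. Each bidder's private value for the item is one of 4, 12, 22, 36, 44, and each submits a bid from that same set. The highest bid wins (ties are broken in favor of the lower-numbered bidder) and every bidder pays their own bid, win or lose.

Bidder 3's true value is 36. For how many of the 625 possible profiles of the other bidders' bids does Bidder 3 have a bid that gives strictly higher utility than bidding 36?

Others bid (4, 4, 4, 4): truth gives 0; bid 12 gives 24 > 0. Violating.
Others bid (4, 4, 4, 12): truth gives 0; bid 12 gives 24 > 0. Violating.
Others bid (4, 4, 4, 22): truth gives 0; bid 22 gives 14 > 0. Violating.
Others bid (4, 4, 4, 44): truth gives -36; bid 4 gives -4 > -36. Violating.
Others bid (4, 4, 4, 36): truth gives 0; no alternative beats it.
Others bid (4, 4, 12, 36): truth gives 0; no alternative beats it.
(Checking all 625 profiles: 517 have a profitable deviation, 108 do not.)

517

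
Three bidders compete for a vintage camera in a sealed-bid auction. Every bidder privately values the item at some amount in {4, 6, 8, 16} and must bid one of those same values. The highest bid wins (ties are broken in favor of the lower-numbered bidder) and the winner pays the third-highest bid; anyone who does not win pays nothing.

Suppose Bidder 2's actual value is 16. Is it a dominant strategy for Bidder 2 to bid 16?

Check each profile of the others' bids and compare truth against every alternative bid.
Others bid (4, 16): truth gives 12, best alternative gives 0.
Others bid (8, 4): truth gives 12, best alternative gives 0.
Others bid (6, 16): truth gives 10, best alternative gives 0.
Others bid (8, 6): truth gives 10, best alternative gives 0.
Others bid (8, 8): truth gives 8, best alternative gives 0.
Others bid (8, 16): truth gives 8, best alternative gives 0.
(Remaining 10 profiles checked similarly; truth is weakly best in each.)
In every case the truthful bid is at least as good as any alternative, so it is a dominant strategy.

Yes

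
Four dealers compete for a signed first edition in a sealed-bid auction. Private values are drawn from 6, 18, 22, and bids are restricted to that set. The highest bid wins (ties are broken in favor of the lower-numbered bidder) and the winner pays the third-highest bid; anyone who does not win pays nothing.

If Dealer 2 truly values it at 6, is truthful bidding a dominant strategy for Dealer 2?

Check each profile of the others' bids and compare truth against every alternative bid.
Others bid (6, 18, 18): truth gives 0, best alternative gives -12.
Others bid (6, 6, 6): truth gives 0, best alternative gives 0.
Others bid (6, 6, 18): truth gives 0, best alternative gives 0.
Others bid (6, 6, 22): truth gives 0, best alternative gives 0.
Others bid (6, 18, 6): truth gives 0, best alternative gives 0.
Others bid (6, 18, 22): truth gives 0, best alternative gives 0.
(Remaining 21 profiles checked similarly; truth is weakly best in each.)
In every case the truthful bid is at least as good as any alternative, so it is a dominant strategy.

Yes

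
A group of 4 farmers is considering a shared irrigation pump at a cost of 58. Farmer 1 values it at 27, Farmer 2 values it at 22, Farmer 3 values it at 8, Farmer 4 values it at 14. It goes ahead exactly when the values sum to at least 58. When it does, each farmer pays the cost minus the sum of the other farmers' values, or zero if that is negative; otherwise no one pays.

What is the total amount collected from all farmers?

Total value 71 ≥ cost 58, so it is built.
Farmer 1: others sum to 44; max(0, 58 - 44) = 14.
Farmer 2: others sum to 49; max(0, 58 - 49) = 9.
Farmer 3: others sum to 63; max(0, 58 - 63) = 0.
Farmer 4: others sum to 57; max(0, 58 - 57) = 1.
Total collected = 14 + 9 + 0 + 1 = 24.

24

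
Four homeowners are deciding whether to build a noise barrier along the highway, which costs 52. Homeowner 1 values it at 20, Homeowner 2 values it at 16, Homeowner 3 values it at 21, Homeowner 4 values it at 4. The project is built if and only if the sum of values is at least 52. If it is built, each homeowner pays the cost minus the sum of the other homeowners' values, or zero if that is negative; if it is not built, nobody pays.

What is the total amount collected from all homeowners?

30

Total value 61 ≥ cost 52, so it is built.
Homeowner 1: others sum to 41; max(0, 52 - 41) = 11.
Homeowner 2: others sum to 45; max(0, 52 - 45) = 7.
Homeowner 3: others sum to 40; max(0, 52 - 40) = 12.
Homeowner 4: others sum to 57; max(0, 52 - 57) = 0.
Total collected = 11 + 7 + 12 + 0 = 30.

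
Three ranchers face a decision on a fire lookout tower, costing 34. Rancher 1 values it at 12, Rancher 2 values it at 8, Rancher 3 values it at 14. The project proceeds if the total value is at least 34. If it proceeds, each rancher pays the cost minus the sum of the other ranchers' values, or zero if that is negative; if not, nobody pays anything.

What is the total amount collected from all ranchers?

Total value 34 ≥ cost 34, so it is built.
Rancher 1: others sum to 22; max(0, 34 - 22) = 12.
Rancher 2: others sum to 26; max(0, 34 - 26) = 8.
Rancher 3: others sum to 20; max(0, 34 - 20) = 14.
Total collected = 12 + 8 + 14 = 34.

34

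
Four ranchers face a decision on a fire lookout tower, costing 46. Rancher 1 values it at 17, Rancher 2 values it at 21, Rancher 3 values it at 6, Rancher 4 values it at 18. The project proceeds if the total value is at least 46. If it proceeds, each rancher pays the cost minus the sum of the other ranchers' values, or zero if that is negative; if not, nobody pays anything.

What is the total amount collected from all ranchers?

8

Total value 62 ≥ cost 46, so it is built.
Rancher 1: others sum to 45; max(0, 46 - 45) = 1.
Rancher 2: others sum to 41; max(0, 46 - 41) = 5.
Rancher 3: others sum to 56; max(0, 46 - 56) = 0.
Rancher 4: others sum to 44; max(0, 46 - 44) = 2.
Total collected = 1 + 5 + 0 + 2 = 8.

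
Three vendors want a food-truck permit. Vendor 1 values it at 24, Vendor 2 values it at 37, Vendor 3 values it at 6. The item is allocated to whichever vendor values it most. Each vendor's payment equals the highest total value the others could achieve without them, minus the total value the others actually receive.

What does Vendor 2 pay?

Vendor 2 has the highest value and receives the item.
Without Vendor 2, the item would go to the next-highest value, 24, so the others could achieve 24.
With Vendor 2 present and winning, the others receive nothing, so their total is 0.
Payment = 24 - 0 = 24.

24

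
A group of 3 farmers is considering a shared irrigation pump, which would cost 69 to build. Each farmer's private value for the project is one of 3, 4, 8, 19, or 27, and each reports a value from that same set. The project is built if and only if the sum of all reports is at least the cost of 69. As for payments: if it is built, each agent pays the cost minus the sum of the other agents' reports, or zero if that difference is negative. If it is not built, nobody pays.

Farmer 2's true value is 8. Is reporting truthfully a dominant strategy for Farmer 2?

Yes

Check each profile of the others' reports and compare truth against every alternative report.
Others report (3, 3): truth gives 0, best alternative gives 0.
Others report (3, 4): truth gives 0, best alternative gives 0.
Others report (3, 8): truth gives 0, best alternative gives 0.
Others report (3, 19): truth gives 0, best alternative gives 0.
Others report (3, 27): truth gives 0, best alternative gives 0.
Others report (4, 3): truth gives 0, best alternative gives 0.
(Remaining 19 profiles checked similarly; truth is weakly best in each.)
In every case the truthful report is at least as good as any alternative, so it is a dominant strategy.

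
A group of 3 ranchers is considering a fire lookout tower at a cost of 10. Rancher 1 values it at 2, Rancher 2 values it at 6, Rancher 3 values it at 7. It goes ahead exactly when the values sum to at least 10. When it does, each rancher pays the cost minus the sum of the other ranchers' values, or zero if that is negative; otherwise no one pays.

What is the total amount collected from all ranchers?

3

Total value 15 ≥ cost 10, so it is built.
Rancher 1: others sum to 13; max(0, 10 - 13) = 0.
Rancher 2: others sum to 9; max(0, 10 - 9) = 1.
Rancher 3: others sum to 8; max(0, 10 - 8) = 2.
Total collected = 0 + 1 + 2 = 3.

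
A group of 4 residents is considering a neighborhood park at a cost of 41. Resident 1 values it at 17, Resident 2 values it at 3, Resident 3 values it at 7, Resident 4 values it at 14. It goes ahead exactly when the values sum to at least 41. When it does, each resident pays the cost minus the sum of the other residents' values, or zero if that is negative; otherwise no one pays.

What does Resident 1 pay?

17

Total value 41 ≥ cost 41, so the project is built.
The other residents' values sum to 24.
Cost minus that sum is 41 - 24 = 17.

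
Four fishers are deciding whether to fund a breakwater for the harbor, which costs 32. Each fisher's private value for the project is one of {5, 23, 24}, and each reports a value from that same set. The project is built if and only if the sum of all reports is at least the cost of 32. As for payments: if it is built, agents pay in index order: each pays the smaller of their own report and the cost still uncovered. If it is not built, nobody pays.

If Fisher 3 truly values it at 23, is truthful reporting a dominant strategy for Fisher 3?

No

Consider the case where Fisher 1 reports 5, Fisher 2 reports 5 and Fisher 4 reports 23.
Truthful report 23: project built, pays 22, utility 23 - 22 = 1.
Report 5 instead: project built, pays 5, utility 23 - 5 = 18.
Since 18 > 1, reporting 5 is strictly better here, so truthful reporting is not dominant.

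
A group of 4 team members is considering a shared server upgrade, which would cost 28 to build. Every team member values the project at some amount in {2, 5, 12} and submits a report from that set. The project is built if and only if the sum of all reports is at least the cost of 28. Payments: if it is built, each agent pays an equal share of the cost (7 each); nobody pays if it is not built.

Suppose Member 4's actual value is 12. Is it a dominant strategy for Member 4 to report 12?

Check each profile of the others' reports and compare truth against every alternative report.
Others report (2, 2, 12): truth gives 5, best alternative gives 0.
Others report (2, 5, 12): truth gives 5, best alternative gives 0.
Others report (2, 12, 2): truth gives 5, best alternative gives 0.
Others report (2, 12, 5): truth gives 5, best alternative gives 0.
Others report (5, 2, 12): truth gives 5, best alternative gives 0.
Others report (5, 5, 12): truth gives 5, best alternative gives 0.
(Remaining 21 profiles checked similarly; truth is weakly best in each.)
In every case the truthful report is at least as good as any alternative, so it is a dominant strategy.

Yes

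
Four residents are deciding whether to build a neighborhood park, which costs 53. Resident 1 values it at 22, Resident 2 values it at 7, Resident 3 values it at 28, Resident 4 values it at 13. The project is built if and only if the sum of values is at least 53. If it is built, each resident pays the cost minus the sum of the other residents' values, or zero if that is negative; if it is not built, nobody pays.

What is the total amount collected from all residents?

16

Total value 70 ≥ cost 53, so it is built.
Resident 1: others sum to 48; max(0, 53 - 48) = 5.
Resident 2: others sum to 63; max(0, 53 - 63) = 0.
Resident 3: others sum to 42; max(0, 53 - 42) = 11.
Resident 4: others sum to 57; max(0, 53 - 57) = 0.
Total collected = 5 + 0 + 11 + 0 = 16.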